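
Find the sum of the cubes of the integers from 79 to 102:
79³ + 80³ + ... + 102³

Use ∑_{k=1}^{n} k³ = [n(n+1)/2]², then subtract the first 78 terms.
∑_{k=1}^{102} k³ = [102×103/2]² = 5253² = 27594009
∑_{k=1}^{78} k³ = [78×79/2]² = 3081² = 9492561
∑_{k=79}^{102} k³ = 27594009 - 9492561 = 18101448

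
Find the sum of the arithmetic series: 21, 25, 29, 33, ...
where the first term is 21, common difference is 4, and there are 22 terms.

Sₙ = n/2 × (first + last)
Last term = a + (n-1)d = 21 + (22-1)×4 = 105
S_22 = 22/2 × (21 + 105)
S_22 = 22/2 × 126 = 1386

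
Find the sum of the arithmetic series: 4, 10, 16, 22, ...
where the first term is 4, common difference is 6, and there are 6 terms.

Sₙ = n/2 × (first + last)
Last term = a + (n-1)d = 4 + (6-1)×6 = 34
S_6 = 6/2 × (4 + 34)
S_6 = 6/2 × 38 = 114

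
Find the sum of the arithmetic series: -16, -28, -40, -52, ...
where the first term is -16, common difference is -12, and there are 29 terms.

Sₙ = n/2 × (first + last)
Last term = a + (n-1)d = -16 + (29-1)×(-12) = -352
S_29 = 29/2 × (-16 + (-352))
S_29 = 29/2 × (-368) = -5336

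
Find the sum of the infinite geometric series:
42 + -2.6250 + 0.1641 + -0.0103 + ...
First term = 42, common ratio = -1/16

For |r| < 1, S = a / (1 - r)
S = 42 / (1 - (-1/16))
S = 42 / (17/16)
S = 672/17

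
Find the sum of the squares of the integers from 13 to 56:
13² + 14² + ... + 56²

Use ∑_{k=1}^{n} k² = n(n+1)(2n+1)/6, then subtract the first 12 terms.
∑_{k=1}^{56} k² = 56×57×113/6 = 60116
∑_{k=1}^{12} k² = 12×13×25/6 = 650
∑_{k=13}^{56} k² = 60116 - 650 = 59466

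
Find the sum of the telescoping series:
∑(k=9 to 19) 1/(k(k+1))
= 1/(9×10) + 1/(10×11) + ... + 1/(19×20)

Partial fractions: 1/(k(k+1)) = 1/k - 1/(k+1)
The series telescopes:
= (1/9 - 1/10) + (1/10 - 1/11) + ... + (1/19 - 1/20)
= 1/9 - 1/20
= 11/180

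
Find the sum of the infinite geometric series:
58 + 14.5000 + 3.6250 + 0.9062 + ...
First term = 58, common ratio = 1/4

For |r| < 1, S = a / (1 - r)
S = 58 / (1 - (1/4))
S = 58 / (3/4)
S = 232/3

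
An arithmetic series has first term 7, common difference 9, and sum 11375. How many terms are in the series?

Using S = n/2 × [2a + (n-1)d]
11375 = n/2 × [2(7) + (n-1)(9)]
11375 = n/2 × [14 + 9n - 9]
22750 = n × [5 + 9n]
9n² + (5)n - 22750 = 0
Discriminant: Δ = (5)² - 4(9)(-22750) = 25 + 819000 = 819025
√Δ = 905
n = [-(5) + √Δ] / (2·9) = (-5 + 905) / 18 = 900 / 18 = 50
(The negative root is discarded since n must be a positive integer.)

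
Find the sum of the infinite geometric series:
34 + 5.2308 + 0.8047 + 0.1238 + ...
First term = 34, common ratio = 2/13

For |r| < 1, S = a / (1 - r)
S = 34 / (1 - (2/13))
S = 34 / (11/13)
S = 442/11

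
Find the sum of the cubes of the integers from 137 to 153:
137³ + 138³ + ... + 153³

Use ∑_{k=1}^{n} k³ = [n(n+1)/2]², then subtract the first 136 terms.
∑_{k=1}^{153} k³ = [153×154/2]² = 11781² = 138791961
∑_{k=1}^{136} k³ = [136×137/2]² = 9316² = 86787856
∑_{k=137}^{153} k³ = 138791961 - 86787856 = 52004105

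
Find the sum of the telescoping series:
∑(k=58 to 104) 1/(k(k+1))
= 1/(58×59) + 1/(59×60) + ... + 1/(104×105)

Partial fractions: 1/(k(k+1)) = 1/k - 1/(k+1)
The series telescopes:
= (1/58 - 1/59) + (1/59 - 1/60) + ... + (1/104 - 1/105)
= 1/58 - 1/105
= 47/6090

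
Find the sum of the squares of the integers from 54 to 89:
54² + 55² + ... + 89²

Use ∑_{k=1}^{n} k² = n(n+1)(2n+1)/6, then subtract the first 53 terms.
∑_{k=1}^{89} k² = 89×90×179/6 = 238965
∑_{k=1}^{53} k² = 53×54×107/6 = 51039
∑_{k=54}^{89} k² = 238965 - 51039 = 187926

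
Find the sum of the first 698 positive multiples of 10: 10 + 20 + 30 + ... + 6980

Factor out 10: = 10(1 + 2 + ... + 698) = 10 × n(n+1)/2
= 10 × 698×699/2
= 10 × 243951
= 2439510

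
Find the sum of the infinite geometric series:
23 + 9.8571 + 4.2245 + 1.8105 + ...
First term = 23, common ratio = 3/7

For |r| < 1, S = a / (1 - r)
S = 23 / (1 - (3/7))
S = 23 / (4/7)
S = 161/4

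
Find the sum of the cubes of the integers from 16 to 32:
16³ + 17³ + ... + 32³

Use ∑_{k=1}^{n} k³ = [n(n+1)/2]², then subtract the first 15 terms.
∑_{k=1}^{32} k³ = [32×33/2]² = 528² = 278784
∑_{k=1}^{15} k³ = [15×16/2]² = 120² = 14400
∑_{k=16}^{32} k³ = 278784 - 14400 = 264384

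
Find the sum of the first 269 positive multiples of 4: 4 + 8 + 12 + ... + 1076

Factor out 4: = 4(1 + 2 + ... + 269) = 4 × n(n+1)/2
= 4 × 269×270/2
= 4 × 36315
= 145260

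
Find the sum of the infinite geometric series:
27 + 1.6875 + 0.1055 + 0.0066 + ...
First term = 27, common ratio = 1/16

For |r| < 1, S = a / (1 - r)
S = 27 / (1 - (1/16))
S = 27 / (15/16)
S = 144/5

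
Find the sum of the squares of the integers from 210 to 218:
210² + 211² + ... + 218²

Use ∑_{k=1}^{n} k² = n(n+1)(2n+1)/6, then subtract the first 209 terms.
∑_{k=1}^{218} k² = 218×219×437/6 = 3477209
∑_{k=1}^{209} k² = 209×210×419/6 = 3064985
∑_{k=210}^{218} k² = 3477209 - 3064985 = 412224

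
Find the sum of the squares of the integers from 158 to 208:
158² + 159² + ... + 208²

Use ∑_{k=1}^{n} k² = n(n+1)(2n+1)/6, then subtract the first 157 terms.
∑_{k=1}^{208} k² = 208×209×417/6 = 3021304
∑_{k=1}^{157} k² = 157×158×315/6 = 1302315
∑_{k=158}^{208} k² = 3021304 - 1302315 = 1718989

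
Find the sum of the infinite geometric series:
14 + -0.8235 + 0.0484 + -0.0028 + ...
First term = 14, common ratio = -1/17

For |r| < 1, S = a / (1 - r)
S = 14 / (1 - (-1/17))
S = 14 / (18/17)
S = 119/9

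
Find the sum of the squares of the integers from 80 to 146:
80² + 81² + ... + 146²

Use ∑_{k=1}^{n} k² = n(n+1)(2n+1)/6, then subtract the first 79 terms.
∑_{k=1}^{146} k² = 146×147×293/6 = 1048061
∑_{k=1}^{79} k² = 79×80×159/6 = 167480
∑_{k=80}^{146} k² = 1048061 - 167480 = 880581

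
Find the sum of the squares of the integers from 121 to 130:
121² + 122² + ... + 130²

Use ∑_{k=1}^{n} k² = n(n+1)(2n+1)/6, then subtract the first 120 terms.
∑_{k=1}^{130} k² = 130×131×261/6 = 740805
∑_{k=1}^{120} k² = 120×121×241/6 = 583220
∑_{k=121}^{130} k² = 740805 - 583220 = 157585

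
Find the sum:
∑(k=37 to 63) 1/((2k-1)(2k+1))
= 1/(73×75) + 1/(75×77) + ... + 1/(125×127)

Partial fractions: 1/((2k-1)(2k+1)) = (1/2)[1/(2k-1) - 1/(2k+1)]
The series telescopes:
= (1/2)[1/73 - 1/127]
= 27/9271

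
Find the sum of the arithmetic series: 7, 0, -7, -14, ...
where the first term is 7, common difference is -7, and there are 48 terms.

Sₙ = n/2 × (first + last)
Last term = a + (n-1)d = 7 + (48-1)×(-7) = -322
S_48 = 48/2 × (7 + (-322))
S_48 = 48/2 × (-315) = -7560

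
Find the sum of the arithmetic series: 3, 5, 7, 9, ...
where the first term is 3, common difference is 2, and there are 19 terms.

Sₙ = n/2 × (first + last)
Last term = a + (n-1)d = 3 + (19-1)×2 = 39
S_19 = 19/2 × (3 + 39)
S_19 = 19/2 × 42 = 399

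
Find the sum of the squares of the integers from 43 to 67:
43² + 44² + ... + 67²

Use ∑_{k=1}^{n} k² = n(n+1)(2n+1)/6, then subtract the first 42 terms.
∑_{k=1}^{67} k² = 67×68×135/6 = 102510
∑_{k=1}^{42} k² = 42×43×85/6 = 25585
∑_{k=43}^{67} k² = 102510 - 25585 = 76925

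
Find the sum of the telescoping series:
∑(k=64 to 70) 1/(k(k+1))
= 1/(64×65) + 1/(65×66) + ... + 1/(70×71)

Partial fractions: 1/(k(k+1)) = 1/k - 1/(k+1)
The series telescopes:
= (1/64 - 1/65) + (1/65 - 1/66) + ... + (1/70 - 1/71)
= 1/64 - 1/71
= 7/4544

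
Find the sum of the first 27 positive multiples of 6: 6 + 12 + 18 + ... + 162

Factor out 6: = 6(1 + 2 + ... + 27) = 6 × n(n+1)/2
= 6 × 27×28/2
= 6 × 378
= 2268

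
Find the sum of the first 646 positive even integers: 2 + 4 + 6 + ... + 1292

Sum of first n even numbers = n(n+1)
= 646×647
= 417962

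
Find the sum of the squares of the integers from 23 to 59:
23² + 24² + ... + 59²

Use ∑_{k=1}^{n} k² = n(n+1)(2n+1)/6, then subtract the first 22 terms.
∑_{k=1}^{59} k² = 59×60×119/6 = 70210
∑_{k=1}^{22} k² = 22×23×45/6 = 3795
∑_{k=23}^{59} k² = 70210 - 3795 = 66415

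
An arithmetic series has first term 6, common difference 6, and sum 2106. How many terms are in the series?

Using S = n/2 × [2a + (n-1)d]
2106 = n/2 × [2(6) + (n-1)(6)]
2106 = n/2 × [12 + 6n - 6]
4212 = n × [6 + 6n]
6n² + (6)n - 4212 = 0
Discriminant: Δ = (6)² - 4(6)(-4212) = 36 + 101088 = 101124
√Δ = 318
n = [-(6) + √Δ] / (2·6) = (-6 + 318) / 12 = 312 / 12 = 26
(The negative root is discarded since n must be a positive integer.)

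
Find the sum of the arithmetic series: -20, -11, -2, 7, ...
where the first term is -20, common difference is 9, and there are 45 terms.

Sₙ = n/2 × (first + last)
Last term = a + (n-1)d = -20 + (45-1)×9 = 376
S_45 = 45/2 × (-20 + 376)
S_45 = 45/2 × 356 = 8010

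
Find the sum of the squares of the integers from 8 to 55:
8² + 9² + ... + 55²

Use ∑_{k=1}^{n} k² = n(n+1)(2n+1)/6, then subtract the first 7 terms.
∑_{k=1}^{55} k² = 55×56×111/6 = 56980
∑_{k=1}^{7} k² = 7×8×15/6 = 140
∑_{k=8}^{55} k² = 56980 - 140 = 56840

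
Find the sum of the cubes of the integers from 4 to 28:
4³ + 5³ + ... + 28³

Use ∑_{k=1}^{n} k³ = [n(n+1)/2]², then subtract the first 3 terms.
∑_{k=1}^{28} k³ = [28×29/2]² = 406² = 164836
∑_{k=1}^{3} k³ = [3×4/2]² = 6² = 36
∑_{k=4}^{28} k³ = 164836 - 36 = 164800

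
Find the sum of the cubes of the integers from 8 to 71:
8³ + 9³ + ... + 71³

Use ∑_{k=1}^{n} k³ = [n(n+1)/2]², then subtract the first 7 terms.
∑_{k=1}^{71} k³ = [71×72/2]² = 2556² = 6533136
∑_{k=1}^{7} k³ = [7×8/2]² = 28² = 784
∑_{k=8}^{71} k³ = 6533136 - 784 = 6532352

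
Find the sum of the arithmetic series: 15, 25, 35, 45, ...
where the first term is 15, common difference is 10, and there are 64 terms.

Sₙ = n/2 × (first + last)
Last term = a + (n-1)d = 15 + (64-1)×10 = 645
S_64 = 64/2 × (15 + 645)
S_64 = 64/2 × 660 = 21120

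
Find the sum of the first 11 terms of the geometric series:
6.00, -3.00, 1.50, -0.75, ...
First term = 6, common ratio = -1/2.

Sₙ = a(1 - rⁿ) / (1 - r)
S_11 = 6(1 - (-1/2)^11) / (1 - (-1/2))
S_11 = 6(1 - (-1/2048)) / (3/2)
S_11 = 2049/512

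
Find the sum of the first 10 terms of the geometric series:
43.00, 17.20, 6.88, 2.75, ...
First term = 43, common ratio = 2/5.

Sₙ = a(1 - rⁿ) / (1 - r)
S_10 = 43(1 - (2/5)^10) / (1 - (2/5))
S_10 = 43(1 - (1024/9765625)) / (3/5)
S_10 = 139959281/1953125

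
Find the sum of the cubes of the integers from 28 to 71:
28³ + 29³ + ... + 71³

Use ∑_{k=1}^{n} k³ = [n(n+1)/2]², then subtract the first 27 terms.
∑_{k=1}^{71} k³ = [71×72/2]² = 2556² = 6533136
∑_{k=1}^{27} k³ = [27×28/2]² = 378² = 142884
∑_{k=28}^{71} k³ = 6533136 - 142884 = 6390252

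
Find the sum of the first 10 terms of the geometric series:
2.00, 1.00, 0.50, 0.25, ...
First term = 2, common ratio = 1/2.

Sₙ = a(1 - rⁿ) / (1 - r)
S_10 = 2(1 - (1/2)^10) / (1 - (1/2))
S_10 = 2(1 - (1/1024)) / (1/2)
S_10 = 1023/256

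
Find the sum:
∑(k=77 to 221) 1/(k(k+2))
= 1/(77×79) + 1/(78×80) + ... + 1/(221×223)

Partial fractions: 1/(k(k+2)) = (1/2)[1/k - 1/(k+2)]
Telescoping leaves the first two and last two terms:
= (1/2)[1/77 + 1/78 - 1/222 - 1/223]
= 69455/8259251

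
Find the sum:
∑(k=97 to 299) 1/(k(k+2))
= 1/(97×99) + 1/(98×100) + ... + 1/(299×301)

Partial fractions: 1/(k(k+2)) = (1/2)[1/k - 1/(k+2)]
Telescoping leaves the first two and last two terms:
= (1/2)[1/97 + 1/98 - 1/300 - 1/301]
= 849671/122627400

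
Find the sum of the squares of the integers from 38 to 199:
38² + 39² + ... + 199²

Use ∑_{k=1}^{n} k² = n(n+1)(2n+1)/6, then subtract the first 37 terms.
∑_{k=1}^{199} k² = 199×200×399/6 = 2646700
∑_{k=1}^{37} k² = 37×38×75/6 = 17575
∑_{k=38}^{199} k² = 2646700 - 17575 = 2629125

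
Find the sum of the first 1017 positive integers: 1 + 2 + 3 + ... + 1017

Formula: ∑k = n(n+1)/2
= 1017×1018/2
= 1035306/2
= 517653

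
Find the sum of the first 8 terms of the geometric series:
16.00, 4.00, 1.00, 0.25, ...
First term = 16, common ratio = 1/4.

Sₙ = a(1 - rⁿ) / (1 - r)
S_8 = 16(1 - (1/4)^8) / (1 - (1/4))
S_8 = 16(1 - (1/65536)) / (3/4)
S_8 = 21845/1024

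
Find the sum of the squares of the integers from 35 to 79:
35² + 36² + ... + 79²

Use ∑_{k=1}^{n} k² = n(n+1)(2n+1)/6, then subtract the first 34 terms.
∑_{k=1}^{79} k² = 79×80×159/6 = 167480
∑_{k=1}^{34} k² = 34×35×69/6 = 13685
∑_{k=35}^{79} k² = 167480 - 13685 = 153795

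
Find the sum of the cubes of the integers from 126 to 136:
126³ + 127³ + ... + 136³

Use ∑_{k=1}^{n} k³ = [n(n+1)/2]², then subtract the first 125 terms.
∑_{k=1}^{136} k³ = [136×137/2]² = 9316² = 86787856
∑_{k=1}^{125} k³ = [125×126/2]² = 7875² = 62015625
∑_{k=126}^{136} k³ = 86787856 - 62015625 = 24772231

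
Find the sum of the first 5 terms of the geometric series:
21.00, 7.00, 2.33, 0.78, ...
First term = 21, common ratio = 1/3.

Sₙ = a(1 - rⁿ) / (1 - r)
S_5 = 21(1 - (1/3)^5) / (1 - (1/3))
S_5 = 21(1 - (1/243)) / (2/3)
S_5 = 847/27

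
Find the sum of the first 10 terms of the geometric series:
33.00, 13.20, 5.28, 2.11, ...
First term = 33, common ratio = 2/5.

Sₙ = a(1 - rⁿ) / (1 - r)
S_10 = 33(1 - (2/5)^10) / (1 - (2/5))
S_10 = 33(1 - (1024/9765625)) / (3/5)
S_10 = 107410611/1953125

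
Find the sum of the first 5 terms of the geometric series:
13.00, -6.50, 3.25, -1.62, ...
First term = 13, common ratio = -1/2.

Sₙ = a(1 - rⁿ) / (1 - r)
S_5 = 13(1 - (-1/2)^5) / (1 - (-1/2))
S_5 = 13(1 - (-1/32)) / (3/2)
S_5 = 143/16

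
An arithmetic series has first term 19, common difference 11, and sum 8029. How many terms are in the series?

Using S = n/2 × [2a + (n-1)d]
8029 = n/2 × [2(19) + (n-1)(11)]
8029 = n/2 × [38 + 11n - 11]
16058 = n × [27 + 11n]
11n² + (27)n - 16058 = 0
Discriminant: Δ = (27)² - 4(11)(-16058) = 729 + 706552 = 707281
√Δ = 841
n = [-(27) + √Δ] / (2·11) = (-27 + 841) / 22 = 814 / 22 = 37
(The negative root is discarded since n must be a positive integer.)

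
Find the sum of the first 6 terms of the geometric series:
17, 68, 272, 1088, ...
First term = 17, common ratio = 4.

Sₙ = a(1 - rⁿ) / (1 - r)
S_6 = 17(1 - 4^6) / (1 - 4)
S_6 = 17(1 - 4096) / (-3)
S_6 = 23205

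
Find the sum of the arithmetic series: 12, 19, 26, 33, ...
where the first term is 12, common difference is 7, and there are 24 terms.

Sₙ = n/2 × (first + last)
Last term = a + (n-1)d = 12 + (24-1)×7 = 173
S_24 = 24/2 × (12 + 173)
S_24 = 24/2 × 185 = 2220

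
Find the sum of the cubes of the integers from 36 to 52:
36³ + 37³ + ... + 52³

Use ∑_{k=1}^{n} k³ = [n(n+1)/2]², then subtract the first 35 terms.
∑_{k=1}^{52} k³ = [52×53/2]² = 1378² = 1898884
∑_{k=1}^{35} k³ = [35×36/2]² = 630² = 396900
∑_{k=36}^{52} k³ = 1898884 - 396900 = 1501984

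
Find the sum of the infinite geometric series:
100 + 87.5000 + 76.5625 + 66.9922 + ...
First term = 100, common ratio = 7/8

For |r| < 1, S = a / (1 - r)
S = 100 / (1 - (7/8))
S = 100 / (1/8)
S = 800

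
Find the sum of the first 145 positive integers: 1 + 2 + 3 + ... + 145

Formula: ∑k = n(n+1)/2
= 145×146/2
= 21170/2
= 10585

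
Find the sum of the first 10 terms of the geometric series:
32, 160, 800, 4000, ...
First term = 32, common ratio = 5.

Sₙ = a(1 - rⁿ) / (1 - r)
S_10 = 32(1 - 5^10) / (1 - 5)
S_10 = 32(1 - 9765625) / (-4)
S_10 = 78124992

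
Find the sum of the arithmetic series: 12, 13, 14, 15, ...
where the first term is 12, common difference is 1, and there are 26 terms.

Sₙ = n/2 × (first + last)
Last term = a + (n-1)d = 12 + (26-1)×1 = 37
S_26 = 26/2 × (12 + 37)
S_26 = 26/2 × 49 = 637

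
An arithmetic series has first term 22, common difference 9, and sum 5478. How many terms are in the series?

Using S = n/2 × [2a + (n-1)d]
5478 = n/2 × [2(22) + (n-1)(9)]
5478 = n/2 × [44 + 9n - 9]
10956 = n × [35 + 9n]
9n² + (35)n - 10956 = 0
Discriminant: Δ = (35)² - 4(9)(-10956) = 1225 + 394416 = 395641
√Δ = 629
n = [-(35) + √Δ] / (2·9) = (-35 + 629) / 18 = 594 / 18 = 33
(The negative root is discarded since n must be a positive integer.)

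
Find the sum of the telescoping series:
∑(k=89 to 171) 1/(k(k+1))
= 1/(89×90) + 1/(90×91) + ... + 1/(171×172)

Partial fractions: 1/(k(k+1)) = 1/k - 1/(k+1)
The series telescopes:
= (1/89 - 1/90) + (1/90 - 1/91) + ... + (1/171 - 1/172)
= 1/89 - 1/172
= 83/15308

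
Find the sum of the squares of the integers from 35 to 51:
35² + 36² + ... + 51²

Use ∑_{k=1}^{n} k² = n(n+1)(2n+1)/6, then subtract the first 34 terms.
∑_{k=1}^{51} k² = 51×52×103/6 = 45526
∑_{k=1}^{34} k² = 34×35×69/6 = 13685
∑_{k=35}^{51} k² = 45526 - 13685 = 31841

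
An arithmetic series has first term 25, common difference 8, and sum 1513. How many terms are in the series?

Using S = n/2 × [2a + (n-1)d]
1513 = n/2 × [2(25) + (n-1)(8)]
1513 = n/2 × [50 + 8n - 8]
3026 = n × [42 + 8n]
8n² + (42)n - 3026 = 0
Discriminant: Δ = (42)² - 4(8)(-3026) = 1764 + 96832 = 98596
√Δ = 314
n = [-(42) + √Δ] / (2·8) = (-42 + 314) / 16 = 272 / 16 = 17
(The negative root is discarded since n must be a positive integer.)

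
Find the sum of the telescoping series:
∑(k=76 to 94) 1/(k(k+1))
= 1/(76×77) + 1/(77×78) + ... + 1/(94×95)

Partial fractions: 1/(k(k+1)) = 1/k - 1/(k+1)
The series telescopes:
= (1/76 - 1/77) + (1/77 - 1/78) + ... + (1/94 - 1/95)
= 1/76 - 1/95
= 1/380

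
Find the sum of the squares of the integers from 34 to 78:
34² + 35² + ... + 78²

Use ∑_{k=1}^{n} k² = n(n+1)(2n+1)/6, then subtract the first 33 terms.
∑_{k=1}^{78} k² = 78×79×157/6 = 161239
∑_{k=1}^{33} k² = 33×34×67/6 = 12529
∑_{k=34}^{78} k² = 161239 - 12529 = 148710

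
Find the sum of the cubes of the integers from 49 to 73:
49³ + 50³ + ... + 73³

Use ∑_{k=1}^{n} k³ = [n(n+1)/2]², then subtract the first 48 terms.
∑_{k=1}^{73} k³ = [73×74/2]² = 2701² = 7295401
∑_{k=1}^{48} k³ = [48×49/2]² = 1176² = 1382976
∑_{k=49}^{73} k³ = 7295401 - 1382976 = 5912425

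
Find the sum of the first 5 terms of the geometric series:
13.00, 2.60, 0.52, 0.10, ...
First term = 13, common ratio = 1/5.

Sₙ = a(1 - rⁿ) / (1 - r)
S_5 = 13(1 - (1/5)^5) / (1 - (1/5))
S_5 = 13(1 - (1/3125)) / (4/5)
S_5 = 10153/625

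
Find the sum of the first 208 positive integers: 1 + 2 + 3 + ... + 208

Formula: ∑k = n(n+1)/2
= 208×209/2
= 43472/2
= 21736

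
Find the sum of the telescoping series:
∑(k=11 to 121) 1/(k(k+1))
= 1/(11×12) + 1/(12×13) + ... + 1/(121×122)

Partial fractions: 1/(k(k+1)) = 1/k - 1/(k+1)
The series telescopes:
= (1/11 - 1/12) + (1/12 - 1/13) + ... + (1/121 - 1/122)
= 1/11 - 1/122
= 111/1342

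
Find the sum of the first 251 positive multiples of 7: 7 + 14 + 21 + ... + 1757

Factor out 7: = 7(1 + 2 + ... + 251) = 7 × n(n+1)/2
= 7 × 251×252/2
= 7 × 31626
= 221382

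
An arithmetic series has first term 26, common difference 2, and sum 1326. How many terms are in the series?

Using S = n/2 × [2a + (n-1)d]
1326 = n/2 × [2(26) + (n-1)(2)]
1326 = n/2 × [52 + 2n - 2]
2652 = n × [50 + 2n]
2n² + (50)n - 2652 = 0
Discriminant: Δ = (50)² - 4(2)(-2652) = 2500 + 21216 = 23716
√Δ = 154
n = [-(50) + √Δ] / (2·2) = (-50 + 154) / 4 = 104 / 4 = 26
(The negative root is discarded since n must be a positive integer.)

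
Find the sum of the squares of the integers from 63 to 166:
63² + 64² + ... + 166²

Use ∑_{k=1}^{n} k² = n(n+1)(2n+1)/6, then subtract the first 62 terms.
∑_{k=1}^{166} k² = 166×167×333/6 = 1538571
∑_{k=1}^{62} k² = 62×63×125/6 = 81375
∑_{k=63}^{166} k² = 1538571 - 81375 = 1457196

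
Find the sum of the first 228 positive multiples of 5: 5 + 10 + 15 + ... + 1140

Factor out 5: = 5(1 + 2 + ... + 228) = 5 × n(n+1)/2
= 5 × 228×229/2
= 5 × 26106
= 130530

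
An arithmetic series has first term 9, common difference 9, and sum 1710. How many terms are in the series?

Using S = n/2 × [2a + (n-1)d]
1710 = n/2 × [2(9) + (n-1)(9)]
1710 = n/2 × [18 + 9n - 9]
3420 = n × [9 + 9n]
9n² + (9)n - 3420 = 0
Discriminant: Δ = (9)² - 4(9)(-3420) = 81 + 123120 = 123201
√Δ = 351
n = [-(9) + √Δ] / (2·9) = (-9 + 351) / 18 = 342 / 18 = 19
(The negative root is discarded since n must be a positive integer.)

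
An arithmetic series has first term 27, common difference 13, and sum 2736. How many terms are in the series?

Using S = n/2 × [2a + (n-1)d]
2736 = n/2 × [2(27) + (n-1)(13)]
2736 = n/2 × [54 + 13n - 13]
5472 = n × [41 + 13n]
13n² + (41)n - 5472 = 0
Discriminant: Δ = (41)² - 4(13)(-5472) = 1681 + 284544 = 286225
√Δ = 535
n = [-(41) + √Δ] / (2·13) = (-41 + 535) / 26 = 494 / 26 = 19
(The negative root is discarded since n must be a positive integer.)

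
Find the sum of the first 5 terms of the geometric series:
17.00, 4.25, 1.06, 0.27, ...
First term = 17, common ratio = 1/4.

Sₙ = a(1 - rⁿ) / (1 - r)
S_5 = 17(1 - (1/4)^5) / (1 - (1/4))
S_5 = 17(1 - (1/1024)) / (3/4)
S_5 = 5797/256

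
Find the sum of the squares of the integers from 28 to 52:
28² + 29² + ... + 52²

Use ∑_{k=1}^{n} k² = n(n+1)(2n+1)/6, then subtract the first 27 terms.
∑_{k=1}^{52} k² = 52×53×105/6 = 48230
∑_{k=1}^{27} k² = 27×28×55/6 = 6930
∑_{k=28}^{52} k² = 48230 - 6930 = 41300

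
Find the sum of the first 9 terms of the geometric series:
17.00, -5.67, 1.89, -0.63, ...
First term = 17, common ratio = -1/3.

Sₙ = a(1 - rⁿ) / (1 - r)
S_9 = 17(1 - (-1/3)^9) / (1 - (-1/3))
S_9 = 17(1 - (-1/19683)) / (4/3)
S_9 = 83657/6561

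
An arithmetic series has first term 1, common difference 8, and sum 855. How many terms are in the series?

Using S = n/2 × [2a + (n-1)d]
855 = n/2 × [2(1) + (n-1)(8)]
855 = n/2 × [2 + 8n - 8]
1710 = n × [-6 + 8n]
8n² + (-6)n - 1710 = 0
Discriminant: Δ = (-6)² - 4(8)(-1710) = 36 + 54720 = 54756
√Δ = 234
n = [-(-6) + √Δ] / (2·8) = (6 + 234) / 16 = 240 / 16 = 15
(The negative root is discarded since n must be a positive integer.)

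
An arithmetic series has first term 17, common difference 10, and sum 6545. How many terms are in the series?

Using S = n/2 × [2a + (n-1)d]
6545 = n/2 × [2(17) + (n-1)(10)]
6545 = n/2 × [34 + 10n - 10]
13090 = n × [24 + 10n]
10n² + (24)n - 13090 = 0
Discriminant: Δ = (24)² - 4(10)(-13090) = 576 + 523600 = 524176
√Δ = 724
n = [-(24) + √Δ] / (2·10) = (-24 + 724) / 20 = 700 / 20 = 35
(The negative root is discarded since n must be a positive integer.)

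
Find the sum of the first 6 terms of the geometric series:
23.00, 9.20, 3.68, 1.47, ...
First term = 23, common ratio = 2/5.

Sₙ = a(1 - rⁿ) / (1 - r)
S_6 = 23(1 - (2/5)^6) / (1 - (2/5))
S_6 = 23(1 - (64/15625)) / (3/5)
S_6 = 119301/3125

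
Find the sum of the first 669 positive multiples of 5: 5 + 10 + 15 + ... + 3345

Factor out 5: = 5(1 + 2 + ... + 669) = 5 × n(n+1)/2
= 5 × 669×670/2
= 5 × 224115
= 1120575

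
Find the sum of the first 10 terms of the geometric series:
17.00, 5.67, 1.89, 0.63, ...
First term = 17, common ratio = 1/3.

Sₙ = a(1 - rⁿ) / (1 - r)
S_10 = 17(1 - (1/3)^10) / (1 - (1/3))
S_10 = 17(1 - (1/59049)) / (2/3)
S_10 = 501908/19683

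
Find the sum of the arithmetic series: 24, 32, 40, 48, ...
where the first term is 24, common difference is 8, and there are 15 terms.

Sₙ = n/2 × (first + last)
Last term = a + (n-1)d = 24 + (15-1)×8 = 136
S_15 = 15/2 × (24 + 136)
S_15 = 15/2 × 160 = 1200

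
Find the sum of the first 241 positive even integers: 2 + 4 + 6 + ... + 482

Sum of first n even numbers = n(n+1)
= 241×242
= 58322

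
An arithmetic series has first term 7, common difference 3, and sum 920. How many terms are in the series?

Using S = n/2 × [2a + (n-1)d]
920 = n/2 × [2(7) + (n-1)(3)]
920 = n/2 × [14 + 3n - 3]
1840 = n × [11 + 3n]
3n² + (11)n - 1840 = 0
Discriminant: Δ = (11)² - 4(3)(-1840) = 121 + 22080 = 22201
√Δ = 149
n = [-(11) + √Δ] / (2·3) = (-11 + 149) / 6 = 138 / 6 = 23
(The negative root is discarded since n must be a positive integer.)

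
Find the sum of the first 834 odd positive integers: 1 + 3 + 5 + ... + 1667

Sum of first n odd numbers = n²
= 834²
= 695556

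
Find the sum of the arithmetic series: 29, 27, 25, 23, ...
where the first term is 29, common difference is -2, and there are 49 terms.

Sₙ = n/2 × (first + last)
Last term = a + (n-1)d = 29 + (49-1)×(-2) = -67
S_49 = 49/2 × (29 + (-67))
S_49 = 49/2 × (-38) = -931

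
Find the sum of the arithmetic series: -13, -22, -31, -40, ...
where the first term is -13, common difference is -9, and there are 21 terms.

Sₙ = n/2 × (first + last)
Last term = a + (n-1)d = -13 + (21-1)×(-9) = -193
S_21 = 21/2 × (-13 + (-193))
S_21 = 21/2 × (-206) = -2163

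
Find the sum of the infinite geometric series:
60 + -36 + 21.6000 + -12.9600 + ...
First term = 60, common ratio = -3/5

For |r| < 1, S = a / (1 - r)
S = 60 / (1 - (-3/5))
S = 60 / (8/5)
S = 75/2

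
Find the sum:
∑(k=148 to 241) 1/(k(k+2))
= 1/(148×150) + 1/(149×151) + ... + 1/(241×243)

Partial fractions: 1/(k(k+2)) = (1/2)[1/k - 1/(k+2)]
Telescoping leaves the first two and last two terms:
= (1/2)[1/148 + 1/149 - 1/242 - 1/243]
= 3385081/1296789912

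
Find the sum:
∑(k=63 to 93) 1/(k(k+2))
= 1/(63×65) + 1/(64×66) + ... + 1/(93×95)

Partial fractions: 1/(k(k+2)) = (1/2)[1/k - 1/(k+2)]
Telescoping leaves the first two and last two terms:
= (1/2)[1/63 + 1/64 - 1/94 - 1/95]
= 186031/36005760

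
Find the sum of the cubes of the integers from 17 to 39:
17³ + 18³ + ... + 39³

Use ∑_{k=1}^{n} k³ = [n(n+1)/2]², then subtract the first 16 terms.
∑_{k=1}^{39} k³ = [39×40/2]² = 780² = 608400
∑_{k=1}^{16} k³ = [16×17/2]² = 136² = 18496
∑_{k=17}^{39} k³ = 608400 - 18496 = 589904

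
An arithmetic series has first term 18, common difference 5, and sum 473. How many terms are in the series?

Using S = n/2 × [2a + (n-1)d]
473 = n/2 × [2(18) + (n-1)(5)]
473 = n/2 × [36 + 5n - 5]
946 = n × [31 + 5n]
5n² + (31)n - 946 = 0
Discriminant: Δ = (31)² - 4(5)(-946) = 961 + 18920 = 19881
√Δ = 141
n = [-(31) + √Δ] / (2·5) = (-31 + 141) / 10 = 110 / 10 = 11
(The negative root is discarded since n must be a positive integer.)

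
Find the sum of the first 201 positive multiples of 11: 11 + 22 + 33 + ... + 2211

Factor out 11: = 11(1 + 2 + ... + 201) = 11 × n(n+1)/2
= 11 × 201×202/2
= 11 × 20301
= 223311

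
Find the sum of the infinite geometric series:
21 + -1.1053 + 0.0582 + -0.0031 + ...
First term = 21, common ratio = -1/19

For |r| < 1, S = a / (1 - r)
S = 21 / (1 - (-1/19))
S = 21 / (20/19)
S = 399/20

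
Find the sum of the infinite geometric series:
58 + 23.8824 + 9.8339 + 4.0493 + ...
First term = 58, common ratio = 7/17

For |r| < 1, S = a / (1 - r)
S = 58 / (1 - (7/17))
S = 58 / (10/17)
S = 493/5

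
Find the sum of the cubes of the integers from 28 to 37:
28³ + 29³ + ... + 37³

Use ∑_{k=1}^{n} k³ = [n(n+1)/2]², then subtract the first 27 terms.
∑_{k=1}^{37} k³ = [37×38/2]² = 703² = 494209
∑_{k=1}^{27} k³ = [27×28/2]² = 378² = 142884
∑_{k=28}^{37} k³ = 494209 - 142884 = 351325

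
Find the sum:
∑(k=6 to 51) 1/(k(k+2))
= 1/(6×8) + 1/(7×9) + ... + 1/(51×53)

Partial fractions: 1/(k(k+2)) = (1/2)[1/k - 1/(k+2)]
Telescoping leaves the first two and last two terms:
= (1/2)[1/6 + 1/7 - 1/52 - 1/53]
= 15709/115752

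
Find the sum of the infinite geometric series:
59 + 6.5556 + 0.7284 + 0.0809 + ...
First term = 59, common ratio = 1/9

For |r| < 1, S = a / (1 - r)
S = 59 / (1 - (1/9))
S = 59 / (8/9)
S = 531/8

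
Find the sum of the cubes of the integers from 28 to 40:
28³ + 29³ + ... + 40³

Use ∑_{k=1}^{n} k³ = [n(n+1)/2]², then subtract the first 27 terms.
∑_{k=1}^{40} k³ = [40×41/2]² = 820² = 672400
∑_{k=1}^{27} k³ = [27×28/2]² = 378² = 142884
∑_{k=28}^{40} k³ = 672400 - 142884 = 529516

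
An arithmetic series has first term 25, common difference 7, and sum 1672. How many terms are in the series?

Using S = n/2 × [2a + (n-1)d]
1672 = n/2 × [2(25) + (n-1)(7)]
1672 = n/2 × [50 + 7n - 7]
3344 = n × [43 + 7n]
7n² + (43)n - 3344 = 0
Discriminant: Δ = (43)² - 4(7)(-3344) = 1849 + 93632 = 95481
√Δ = 309
n = [-(43) + √Δ] / (2·7) = (-43 + 309) / 14 = 266 / 14 = 19
(The negative root is discarded since n must be a positive integer.)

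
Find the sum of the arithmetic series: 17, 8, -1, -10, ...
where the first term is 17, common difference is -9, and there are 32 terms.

Sₙ = n/2 × (first + last)
Last term = a + (n-1)d = 17 + (32-1)×(-9) = -262
S_32 = 32/2 × (17 + (-262))
S_32 = 32/2 × (-245) = -3920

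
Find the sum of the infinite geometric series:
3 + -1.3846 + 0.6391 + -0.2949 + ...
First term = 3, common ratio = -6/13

For |r| < 1, S = a / (1 - r)
S = 3 / (1 - (-6/13))
S = 3 / (19/13)
S = 39/19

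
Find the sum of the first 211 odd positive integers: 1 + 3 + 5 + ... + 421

Sum of first n odd numbers = n²
= 211²
= 44521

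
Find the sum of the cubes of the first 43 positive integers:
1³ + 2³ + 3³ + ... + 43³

Formula: ∑k³ = [n(n+1)/2]²
= [43×44/2]²
= 946²
= 894916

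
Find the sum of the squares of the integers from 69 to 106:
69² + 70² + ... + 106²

Use ∑_{k=1}^{n} k² = n(n+1)(2n+1)/6, then subtract the first 68 terms.
∑_{k=1}^{106} k² = 106×107×213/6 = 402641
∑_{k=1}^{68} k² = 68×69×137/6 = 107134
∑_{k=69}^{106} k² = 402641 - 107134 = 295507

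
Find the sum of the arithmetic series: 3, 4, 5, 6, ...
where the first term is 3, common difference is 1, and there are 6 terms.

Sₙ = n/2 × (first + last)
Last term = a + (n-1)d = 3 + (6-1)×1 = 8
S_6 = 6/2 × (3 + 8)
S_6 = 6/2 × 11 = 33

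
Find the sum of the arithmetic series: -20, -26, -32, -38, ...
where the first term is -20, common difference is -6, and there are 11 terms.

Sₙ = n/2 × (first + last)
Last term = a + (n-1)d = -20 + (11-1)×(-6) = -80
S_11 = 11/2 × (-20 + (-80))
S_11 = 11/2 × (-100) = -550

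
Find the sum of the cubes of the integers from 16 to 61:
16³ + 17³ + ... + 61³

Use ∑_{k=1}^{n} k³ = [n(n+1)/2]², then subtract the first 15 terms.
∑_{k=1}^{61} k³ = [61×62/2]² = 1891² = 3575881
∑_{k=1}^{15} k³ = [15×16/2]² = 120² = 14400
∑_{k=16}^{61} k³ = 3575881 - 14400 = 3561481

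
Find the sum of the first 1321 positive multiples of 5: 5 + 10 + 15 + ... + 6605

Factor out 5: = 5(1 + 2 + ... + 1321) = 5 × n(n+1)/2
= 5 × 1321×1322/2
= 5 × 873181
= 4365905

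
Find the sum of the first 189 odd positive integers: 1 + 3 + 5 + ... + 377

Sum of first n odd numbers = n²
= 189²
= 35721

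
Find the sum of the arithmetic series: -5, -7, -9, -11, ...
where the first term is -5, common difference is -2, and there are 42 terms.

Sₙ = n/2 × (first + last)
Last term = a + (n-1)d = -5 + (42-1)×(-2) = -87
S_42 = 42/2 × (-5 + (-87))
S_42 = 42/2 × (-92) = -1932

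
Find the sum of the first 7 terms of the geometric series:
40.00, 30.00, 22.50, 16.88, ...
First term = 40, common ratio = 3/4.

Sₙ = a(1 - rⁿ) / (1 - r)
S_7 = 40(1 - (3/4)^7) / (1 - (3/4))
S_7 = 40(1 - (2187/16384)) / (1/4)
S_7 = 70985/512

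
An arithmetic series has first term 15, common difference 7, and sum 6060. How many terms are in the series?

Using S = n/2 × [2a + (n-1)d]
6060 = n/2 × [2(15) + (n-1)(7)]
6060 = n/2 × [30 + 7n - 7]
12120 = n × [23 + 7n]
7n² + (23)n - 12120 = 0
Discriminant: Δ = (23)² - 4(7)(-12120) = 529 + 339360 = 339889
√Δ = 583
n = [-(23) + √Δ] / (2·7) = (-23 + 583) / 14 = 560 / 14 = 40
(The negative root is discarded since n must be a positive integer.)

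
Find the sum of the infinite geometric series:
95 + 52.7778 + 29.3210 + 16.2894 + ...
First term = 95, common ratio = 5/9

For |r| < 1, S = a / (1 - r)
S = 95 / (1 - (5/9))
S = 95 / (4/9)
S = 855/4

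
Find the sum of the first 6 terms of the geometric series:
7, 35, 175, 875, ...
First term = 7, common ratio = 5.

Sₙ = a(1 - rⁿ) / (1 - r)
S_6 = 7(1 - 5^6) / (1 - 5)
S_6 = 7(1 - 15625) / (-4)
S_6 = 27342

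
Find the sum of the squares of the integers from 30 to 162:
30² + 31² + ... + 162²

Use ∑_{k=1}^{n} k² = n(n+1)(2n+1)/6, then subtract the first 29 terms.
∑_{k=1}^{162} k² = 162×163×325/6 = 1430325
∑_{k=1}^{29} k² = 29×30×59/6 = 8555
∑_{k=30}^{162} k² = 1430325 - 8555 = 1421770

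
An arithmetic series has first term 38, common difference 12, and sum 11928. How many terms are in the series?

Using S = n/2 × [2a + (n-1)d]
11928 = n/2 × [2(38) + (n-1)(12)]
11928 = n/2 × [76 + 12n - 12]
23856 = n × [64 + 12n]
12n² + (64)n - 23856 = 0
Discriminant: Δ = (64)² - 4(12)(-23856) = 4096 + 1145088 = 1149184
√Δ = 1072
n = [-(64) + √Δ] / (2·12) = (-64 + 1072) / 24 = 1008 / 24 = 42
(The negative root is discarded since n must be a positive integer.)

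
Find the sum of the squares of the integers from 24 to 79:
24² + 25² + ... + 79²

Use ∑_{k=1}^{n} k² = n(n+1)(2n+1)/6, then subtract the first 23 terms.
∑_{k=1}^{79} k² = 79×80×159/6 = 167480
∑_{k=1}^{23} k² = 23×24×47/6 = 4324
∑_{k=24}^{79} k² = 167480 - 4324 = 163156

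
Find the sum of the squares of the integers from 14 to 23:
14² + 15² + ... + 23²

Use ∑_{k=1}^{n} k² = n(n+1)(2n+1)/6, then subtract the first 13 terms.
∑_{k=1}^{23} k² = 23×24×47/6 = 4324
∑_{k=1}^{13} k² = 13×14×27/6 = 819
∑_{k=14}^{23} k² = 4324 - 819 = 3505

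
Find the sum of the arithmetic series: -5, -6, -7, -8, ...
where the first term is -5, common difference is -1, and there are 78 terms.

Sₙ = n/2 × (first + last)
Last term = a + (n-1)d = -5 + (78-1)×(-1) = -82
S_78 = 78/2 × (-5 + (-82))
S_78 = 78/2 × (-87) = -3393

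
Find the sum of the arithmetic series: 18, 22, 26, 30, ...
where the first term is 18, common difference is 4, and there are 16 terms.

Sₙ = n/2 × (first + last)
Last term = a + (n-1)d = 18 + (16-1)×4 = 78
S_16 = 16/2 × (18 + 78)
S_16 = 16/2 × 96 = 768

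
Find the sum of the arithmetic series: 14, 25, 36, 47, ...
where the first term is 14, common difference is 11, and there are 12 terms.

Sₙ = n/2 × (first + last)
Last term = a + (n-1)d = 14 + (12-1)×11 = 135
S_12 = 12/2 × (14 + 135)
S_12 = 12/2 × 149 = 894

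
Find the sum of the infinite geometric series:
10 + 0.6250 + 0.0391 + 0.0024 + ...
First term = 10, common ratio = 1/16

For |r| < 1, S = a / (1 - r)
S = 10 / (1 - (1/16))
S = 10 / (15/16)
S = 32/3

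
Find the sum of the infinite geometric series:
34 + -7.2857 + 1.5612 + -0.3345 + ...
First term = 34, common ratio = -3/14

For |r| < 1, S = a / (1 - r)
S = 34 / (1 - (-3/14))
S = 34 / (17/14)
S = 28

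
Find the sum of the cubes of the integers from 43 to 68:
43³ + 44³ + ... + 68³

Use ∑_{k=1}^{n} k³ = [n(n+1)/2]², then subtract the first 42 terms.
∑_{k=1}^{68} k³ = [68×69/2]² = 2346² = 5503716
∑_{k=1}^{42} k³ = [42×43/2]² = 903² = 815409
∑_{k=43}^{68} k³ = 5503716 - 815409 = 4688307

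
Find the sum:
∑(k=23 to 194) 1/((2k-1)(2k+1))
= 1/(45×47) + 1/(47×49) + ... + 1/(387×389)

Partial fractions: 1/((2k-1)(2k+1)) = (1/2)[1/(2k-1) - 1/(2k+1)]
The series telescopes:
= (1/2)[1/45 - 1/389]
= 172/17505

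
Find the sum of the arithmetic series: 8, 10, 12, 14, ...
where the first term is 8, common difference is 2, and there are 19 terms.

Sₙ = n/2 × (first + last)
Last term = a + (n-1)d = 8 + (19-1)×2 = 44
S_19 = 19/2 × (8 + 44)
S_19 = 19/2 × 52 = 494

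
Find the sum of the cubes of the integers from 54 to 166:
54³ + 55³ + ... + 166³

Use ∑_{k=1}^{n} k³ = [n(n+1)/2]², then subtract the first 53 terms.
∑_{k=1}^{166} k³ = [166×167/2]² = 13861² = 192127321
∑_{k=1}^{53} k³ = [53×54/2]² = 1431² = 2047761
∑_{k=54}^{166} k³ = 192127321 - 2047761 = 190079560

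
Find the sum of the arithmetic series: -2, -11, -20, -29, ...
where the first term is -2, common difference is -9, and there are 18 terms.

Sₙ = n/2 × (first + last)
Last term = a + (n-1)d = -2 + (18-1)×(-9) = -155
S_18 = 18/2 × (-2 + (-155))
S_18 = 18/2 × (-157) = -1413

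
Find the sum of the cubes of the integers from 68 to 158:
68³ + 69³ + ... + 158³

Use ∑_{k=1}^{n} k³ = [n(n+1)/2]², then subtract the first 67 terms.
∑_{k=1}^{158} k³ = [158×159/2]² = 12561² = 157778721
∑_{k=1}^{67} k³ = [67×68/2]² = 2278² = 5189284
∑_{k=68}^{158} k³ = 157778721 - 5189284 = 152589437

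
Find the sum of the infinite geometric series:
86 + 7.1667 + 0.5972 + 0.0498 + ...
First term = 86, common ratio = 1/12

For |r| < 1, S = a / (1 - r)
S = 86 / (1 - (1/12))
S = 86 / (11/12)
S = 1032/11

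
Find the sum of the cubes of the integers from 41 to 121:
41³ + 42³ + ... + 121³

Use ∑_{k=1}^{n} k³ = [n(n+1)/2]², then subtract the first 40 terms.
∑_{k=1}^{121} k³ = [121×122/2]² = 7381² = 54479161
∑_{k=1}^{40} k³ = [40×41/2]² = 820² = 672400
∑_{k=41}^{121} k³ = 54479161 - 672400 = 53806761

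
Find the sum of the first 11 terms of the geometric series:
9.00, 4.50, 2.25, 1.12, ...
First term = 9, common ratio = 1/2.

Sₙ = a(1 - rⁿ) / (1 - r)
S_11 = 9(1 - (1/2)^11) / (1 - (1/2))
S_11 = 9(1 - (1/2048)) / (1/2)
S_11 = 18423/1024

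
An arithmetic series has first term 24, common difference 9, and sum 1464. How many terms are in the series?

Using S = n/2 × [2a + (n-1)d]
1464 = n/2 × [2(24) + (n-1)(9)]
1464 = n/2 × [48 + 9n - 9]
2928 = n × [39 + 9n]
9n² + (39)n - 2928 = 0
Discriminant: Δ = (39)² - 4(9)(-2928) = 1521 + 105408 = 106929
√Δ = 327
n = [-(39) + √Δ] / (2·9) = (-39 + 327) / 18 = 288 / 18 = 16
(The negative root is discarded since n must be a positive integer.)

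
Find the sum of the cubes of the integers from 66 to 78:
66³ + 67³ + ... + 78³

Use ∑_{k=1}^{n} k³ = [n(n+1)/2]², then subtract the first 65 terms.
∑_{k=1}^{78} k³ = [78×79/2]² = 3081² = 9492561
∑_{k=1}^{65} k³ = [65×66/2]² = 2145² = 4601025
∑_{k=66}^{78} k³ = 9492561 - 4601025 = 4891536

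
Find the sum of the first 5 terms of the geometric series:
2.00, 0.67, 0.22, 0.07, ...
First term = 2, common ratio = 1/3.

Sₙ = a(1 - rⁿ) / (1 - r)
S_5 = 2(1 - (1/3)^5) / (1 - (1/3))
S_5 = 2(1 - (1/243)) / (2/3)
S_5 = 242/81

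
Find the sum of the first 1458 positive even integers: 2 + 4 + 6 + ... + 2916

Sum of first n even numbers = n(n+1)
= 1458×1459
= 2127222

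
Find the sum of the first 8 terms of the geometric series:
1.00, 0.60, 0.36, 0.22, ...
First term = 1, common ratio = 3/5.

Sₙ = a(1 - rⁿ) / (1 - r)
S_8 = 1(1 - (3/5)^8) / (1 - (3/5))
S_8 = 1(1 - (6561/390625)) / (2/5)
S_8 = 192032/78125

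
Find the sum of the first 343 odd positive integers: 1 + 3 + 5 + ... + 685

Sum of first n odd numbers = n²
= 343²
= 117649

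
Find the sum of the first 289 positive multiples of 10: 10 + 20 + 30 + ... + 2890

Factor out 10: = 10(1 + 2 + ... + 289) = 10 × n(n+1)/2
= 10 × 289×290/2
= 10 × 41905
= 419050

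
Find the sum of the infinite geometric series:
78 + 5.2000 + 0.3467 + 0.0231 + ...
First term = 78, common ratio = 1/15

For |r| < 1, S = a / (1 - r)
S = 78 / (1 - (1/15))
S = 78 / (14/15)
S = 585/7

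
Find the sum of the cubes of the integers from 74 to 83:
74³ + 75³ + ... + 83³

Use ∑_{k=1}^{n} k³ = [n(n+1)/2]², then subtract the first 73 terms.
∑_{k=1}^{83} k³ = [83×84/2]² = 3486² = 12152196
∑_{k=1}^{73} k³ = [73×74/2]² = 2701² = 7295401
∑_{k=74}^{83} k³ = 12152196 - 7295401 = 4856795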